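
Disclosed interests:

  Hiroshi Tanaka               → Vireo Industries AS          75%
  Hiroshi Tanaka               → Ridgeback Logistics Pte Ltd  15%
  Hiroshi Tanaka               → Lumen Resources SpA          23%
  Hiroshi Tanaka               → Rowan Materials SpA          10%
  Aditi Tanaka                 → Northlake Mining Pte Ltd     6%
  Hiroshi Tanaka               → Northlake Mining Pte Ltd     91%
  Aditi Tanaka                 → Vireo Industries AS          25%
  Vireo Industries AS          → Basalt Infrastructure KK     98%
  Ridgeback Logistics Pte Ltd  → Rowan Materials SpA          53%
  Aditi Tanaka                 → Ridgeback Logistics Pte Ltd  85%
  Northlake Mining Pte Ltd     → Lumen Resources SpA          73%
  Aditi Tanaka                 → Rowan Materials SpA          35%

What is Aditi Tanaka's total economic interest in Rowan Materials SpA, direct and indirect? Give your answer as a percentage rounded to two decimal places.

80.05%

Aditi reaches Rowan along 2 paths.
Via Ridgeback: 85% × 53% = 45.05%.
Direct stake: 35% = 35%.
Total: 45.05% + 35% = 80.05%.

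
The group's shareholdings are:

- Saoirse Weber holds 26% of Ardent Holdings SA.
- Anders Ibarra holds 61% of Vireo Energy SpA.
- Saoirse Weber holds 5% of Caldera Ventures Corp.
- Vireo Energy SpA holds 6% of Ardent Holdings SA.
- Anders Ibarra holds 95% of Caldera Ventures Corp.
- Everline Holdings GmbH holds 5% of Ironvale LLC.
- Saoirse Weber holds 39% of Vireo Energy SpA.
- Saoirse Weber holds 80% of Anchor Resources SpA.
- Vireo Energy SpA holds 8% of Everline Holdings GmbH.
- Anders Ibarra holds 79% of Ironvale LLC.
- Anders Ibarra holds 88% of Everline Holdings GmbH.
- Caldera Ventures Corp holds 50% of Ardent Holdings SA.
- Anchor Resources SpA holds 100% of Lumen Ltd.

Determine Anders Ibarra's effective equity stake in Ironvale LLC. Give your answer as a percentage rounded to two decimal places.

Anders reaches Ironvale along 3 paths.
Direct stake: 79% = 79%.
Via Vireo → Everline: 61% × 8% × 5% = 0.244%.
Via Everline: 88% × 5% = 4.4%.
Total: 79% + 0.244% + 4.4% = 83.644%.
Rounded: 83.64%.

83.64%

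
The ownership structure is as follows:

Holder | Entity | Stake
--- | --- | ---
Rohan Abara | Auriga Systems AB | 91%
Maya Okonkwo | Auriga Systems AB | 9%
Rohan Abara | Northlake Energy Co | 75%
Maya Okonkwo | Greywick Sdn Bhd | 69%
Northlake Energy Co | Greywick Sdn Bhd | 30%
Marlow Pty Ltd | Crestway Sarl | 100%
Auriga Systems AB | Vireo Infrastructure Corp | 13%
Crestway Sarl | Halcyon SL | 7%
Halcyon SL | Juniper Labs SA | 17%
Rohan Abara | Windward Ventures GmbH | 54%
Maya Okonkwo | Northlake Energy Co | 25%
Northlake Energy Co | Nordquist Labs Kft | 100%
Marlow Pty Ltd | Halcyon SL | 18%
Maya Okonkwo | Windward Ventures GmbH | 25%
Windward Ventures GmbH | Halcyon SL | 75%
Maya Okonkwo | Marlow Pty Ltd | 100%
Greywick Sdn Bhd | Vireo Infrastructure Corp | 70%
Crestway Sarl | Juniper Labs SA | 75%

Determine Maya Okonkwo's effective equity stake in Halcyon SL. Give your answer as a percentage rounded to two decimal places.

43.75%

Maya reaches Halcyon along 3 paths.
Via Marlow: 100% × 18% = 18%.
Via Windward: 25% × 75% = 18.75%.
Via Marlow → Crestway: 100% × 100% × 7% = 7%.
Total: 18% + 18.75% + 7% = 43.75%.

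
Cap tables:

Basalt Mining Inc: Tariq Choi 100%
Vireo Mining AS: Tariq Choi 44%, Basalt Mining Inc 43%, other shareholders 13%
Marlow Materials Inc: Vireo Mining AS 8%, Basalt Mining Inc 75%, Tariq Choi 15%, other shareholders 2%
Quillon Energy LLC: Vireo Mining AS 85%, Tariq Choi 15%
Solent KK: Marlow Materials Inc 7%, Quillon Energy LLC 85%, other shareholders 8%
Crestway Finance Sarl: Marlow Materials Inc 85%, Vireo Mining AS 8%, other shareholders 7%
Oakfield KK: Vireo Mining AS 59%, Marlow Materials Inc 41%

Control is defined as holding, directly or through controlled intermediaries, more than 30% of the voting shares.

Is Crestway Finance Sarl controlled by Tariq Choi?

Yes

Tariq holds 100% of Basalt, so Tariq controls Basalt.
Tariq and Basalt together hold 44% + 43% = 87% of Vireo, so Tariq controls Vireo.
Vireo and Basalt and Tariq together hold 8% + 75% + 15% = 98% of Marlow, so Tariq controls Marlow.
Marlow and Vireo together hold 85% + 8% = 93% of Crestway, so Tariq controls Crestway.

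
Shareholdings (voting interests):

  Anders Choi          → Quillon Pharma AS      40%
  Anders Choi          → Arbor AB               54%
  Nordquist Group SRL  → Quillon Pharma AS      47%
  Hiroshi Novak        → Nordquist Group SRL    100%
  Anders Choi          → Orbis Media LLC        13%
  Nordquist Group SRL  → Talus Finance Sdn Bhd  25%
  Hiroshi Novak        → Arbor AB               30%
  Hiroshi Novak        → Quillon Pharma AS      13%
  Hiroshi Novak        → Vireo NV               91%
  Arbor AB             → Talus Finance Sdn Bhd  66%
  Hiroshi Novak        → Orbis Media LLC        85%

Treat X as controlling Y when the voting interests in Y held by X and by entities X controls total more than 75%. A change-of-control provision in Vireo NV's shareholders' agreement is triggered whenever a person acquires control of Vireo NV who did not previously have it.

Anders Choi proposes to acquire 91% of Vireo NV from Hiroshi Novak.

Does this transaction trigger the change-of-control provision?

The purchase adds only to Anders's holdings (Hiroshi's stake shrinks), so Anders is the only person who could newly come to control Vireo.
Anders's largest direct stake is 54% in Arbor, which does not meet the threshold, so Anders controls no company.
Neither Anders nor any entity Anders controls holds any voting interest in Vireo.
So before the transaction, Anders does not control Vireo.
After the purchase, Anders holds 91% of Vireo directly, and Hiroshi's stake falls to 0%.
Anders holds 91% of Vireo, so Anders controls Vireo.
Anders did not control Vireo before and does after, so the clause is triggered.

Yes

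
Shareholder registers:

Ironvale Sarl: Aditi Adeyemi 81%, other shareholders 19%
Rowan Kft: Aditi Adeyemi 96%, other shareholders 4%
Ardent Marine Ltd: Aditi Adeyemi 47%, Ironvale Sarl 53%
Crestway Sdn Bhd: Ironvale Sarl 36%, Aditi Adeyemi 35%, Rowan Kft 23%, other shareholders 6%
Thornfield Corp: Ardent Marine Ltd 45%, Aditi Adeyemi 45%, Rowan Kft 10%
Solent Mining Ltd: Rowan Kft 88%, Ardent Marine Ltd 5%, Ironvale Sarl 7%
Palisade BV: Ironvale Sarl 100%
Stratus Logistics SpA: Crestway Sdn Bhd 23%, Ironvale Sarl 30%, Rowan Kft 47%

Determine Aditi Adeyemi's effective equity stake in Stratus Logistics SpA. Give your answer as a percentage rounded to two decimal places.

Aditi reaches Stratus along 5 paths.
Via Ironvale → Crestway: 81% × 36% × 23% = 6.7068%.
Via Crestway: 35% × 23% = 8.05%.
Via Rowan → Crestway: 96% × 23% × 23% = 5.0784%.
Via Ironvale: 81% × 30% = 24.3%.
Via Rowan: 96% × 47% = 45.12%.
Total: 6.7068% + 8.05% + 5.0784% + 24.3% + 45.12% = 89.2552%.
Rounded: 89.26%.

89.26%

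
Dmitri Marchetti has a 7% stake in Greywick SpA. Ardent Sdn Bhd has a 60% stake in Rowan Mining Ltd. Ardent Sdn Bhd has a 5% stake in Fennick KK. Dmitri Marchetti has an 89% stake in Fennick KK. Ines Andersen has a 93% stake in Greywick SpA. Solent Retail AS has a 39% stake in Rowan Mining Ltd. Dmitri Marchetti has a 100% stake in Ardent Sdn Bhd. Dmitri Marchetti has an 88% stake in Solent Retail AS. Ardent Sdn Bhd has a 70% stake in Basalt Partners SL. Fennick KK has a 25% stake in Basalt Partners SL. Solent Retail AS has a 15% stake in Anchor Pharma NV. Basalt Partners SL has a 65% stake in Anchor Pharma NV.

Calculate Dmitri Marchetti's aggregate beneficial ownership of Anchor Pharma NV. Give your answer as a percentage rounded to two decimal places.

Dmitri reaches Anchor along 4 paths.
Via Fennick → Basalt: 89% × 25% × 65% = 14.4625%.
Via Ardent → Fennick → Basalt: 100% × 5% × 25% × 65% = 0.8125%.
Via Ardent → Basalt: 100% × 70% × 65% = 45.5%.
Via Solent: 88% × 15% = 13.2%.
Total: 14.4625% + 0.8125% + 45.5% + 13.2% = 73.975%.
Rounded: 73.98%.

73.98%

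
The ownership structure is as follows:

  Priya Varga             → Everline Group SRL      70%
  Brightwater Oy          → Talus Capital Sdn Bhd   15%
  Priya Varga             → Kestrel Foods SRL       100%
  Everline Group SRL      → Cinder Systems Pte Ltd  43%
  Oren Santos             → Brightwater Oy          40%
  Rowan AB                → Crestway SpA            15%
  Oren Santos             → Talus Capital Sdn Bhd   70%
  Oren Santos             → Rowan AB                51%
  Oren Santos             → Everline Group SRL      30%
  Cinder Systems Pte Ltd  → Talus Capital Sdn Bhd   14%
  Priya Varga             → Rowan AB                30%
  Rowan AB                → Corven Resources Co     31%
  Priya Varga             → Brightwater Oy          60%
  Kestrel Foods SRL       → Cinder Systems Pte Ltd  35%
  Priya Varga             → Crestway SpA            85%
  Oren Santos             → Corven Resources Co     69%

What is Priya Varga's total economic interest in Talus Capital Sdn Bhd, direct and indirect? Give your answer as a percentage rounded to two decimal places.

18.11%

Priya reaches Talus along 3 paths.
Via Everline → Cinder: 70% × 43% × 14% = 4.214%.
Via Kestrel → Cinder: 100% × 35% × 14% = 4.9%.
Via Brightwater: 60% × 15% = 9%.
Total: 4.214% + 4.9% + 9% = 18.114%.
Rounded: 18.11%.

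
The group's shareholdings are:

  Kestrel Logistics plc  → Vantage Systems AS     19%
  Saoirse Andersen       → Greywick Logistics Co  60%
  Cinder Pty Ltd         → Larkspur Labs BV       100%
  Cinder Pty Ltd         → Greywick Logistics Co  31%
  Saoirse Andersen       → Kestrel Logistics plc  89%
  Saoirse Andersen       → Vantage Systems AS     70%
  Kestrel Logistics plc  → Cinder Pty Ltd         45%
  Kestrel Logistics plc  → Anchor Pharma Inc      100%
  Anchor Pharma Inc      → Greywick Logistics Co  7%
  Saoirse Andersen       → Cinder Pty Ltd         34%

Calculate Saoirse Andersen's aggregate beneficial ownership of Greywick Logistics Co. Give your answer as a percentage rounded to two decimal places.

Saoirse reaches Greywick along 4 paths.
Direct stake: 60% = 60%.
Via Cinder: 34% × 31% = 10.54%.
Via Kestrel → Cinder: 89% × 45% × 31% = 12.4155%.
Via Kestrel → Anchor: 89% × 100% × 7% = 6.23%.
Total: 60% + 10.54% + 12.4155% + 6.23% = 89.1855%.
Rounded: 89.19%.

89.19%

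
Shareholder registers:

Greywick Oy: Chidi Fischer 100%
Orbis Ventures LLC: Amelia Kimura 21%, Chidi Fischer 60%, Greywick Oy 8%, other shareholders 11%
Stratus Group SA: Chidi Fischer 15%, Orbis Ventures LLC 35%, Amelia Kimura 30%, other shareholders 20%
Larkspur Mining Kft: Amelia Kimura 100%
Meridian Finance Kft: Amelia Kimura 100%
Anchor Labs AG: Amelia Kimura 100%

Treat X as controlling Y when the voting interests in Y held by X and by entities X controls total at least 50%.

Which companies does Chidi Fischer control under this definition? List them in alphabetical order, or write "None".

Chidi holds 100% of Greywick, so Chidi controls Greywick.
Chidi and Greywick together hold 60% + 8% = 68% of Orbis, so Chidi controls Orbis.
Chidi and Orbis together hold 15% + 35% = 50% of Stratus, so Chidi controls Stratus.
No other company's threshold is met.

Greywick Oy, Orbis Ventures LLC, Stratus Group SA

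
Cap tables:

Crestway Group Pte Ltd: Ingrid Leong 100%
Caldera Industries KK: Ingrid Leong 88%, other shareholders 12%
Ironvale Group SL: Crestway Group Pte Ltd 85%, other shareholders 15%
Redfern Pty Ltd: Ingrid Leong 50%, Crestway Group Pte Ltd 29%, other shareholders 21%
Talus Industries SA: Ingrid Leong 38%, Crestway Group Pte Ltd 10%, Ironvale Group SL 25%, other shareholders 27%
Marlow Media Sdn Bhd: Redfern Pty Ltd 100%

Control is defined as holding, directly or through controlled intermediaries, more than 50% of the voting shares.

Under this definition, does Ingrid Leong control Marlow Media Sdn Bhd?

Yes

Ingrid holds 100% of Crestway, so Ingrid controls Crestway.
Ingrid and Crestway together hold 50% + 29% = 79% of Redfern, so Ingrid controls Redfern.
Redfern holds 100% of Marlow, so Ingrid controls Marlow.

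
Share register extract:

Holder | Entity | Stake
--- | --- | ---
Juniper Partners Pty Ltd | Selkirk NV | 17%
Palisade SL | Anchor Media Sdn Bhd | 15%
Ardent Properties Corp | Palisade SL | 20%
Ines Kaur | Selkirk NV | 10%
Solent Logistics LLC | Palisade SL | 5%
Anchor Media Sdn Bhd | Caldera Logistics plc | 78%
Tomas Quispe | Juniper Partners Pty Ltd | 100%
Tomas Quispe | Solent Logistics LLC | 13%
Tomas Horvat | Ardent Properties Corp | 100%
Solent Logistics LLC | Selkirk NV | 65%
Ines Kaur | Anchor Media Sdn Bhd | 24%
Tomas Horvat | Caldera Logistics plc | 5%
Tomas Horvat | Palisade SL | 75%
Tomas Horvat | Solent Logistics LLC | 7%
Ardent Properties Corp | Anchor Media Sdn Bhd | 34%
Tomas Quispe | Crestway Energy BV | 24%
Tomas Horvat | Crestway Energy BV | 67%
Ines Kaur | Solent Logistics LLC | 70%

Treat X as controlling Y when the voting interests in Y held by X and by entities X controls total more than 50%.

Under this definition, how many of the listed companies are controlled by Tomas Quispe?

1

Tomas Quispe holds 100% of Juniper, so Tomas Quispe controls Juniper.
No other company's threshold is met.
Tomas Quispe controls 1 company.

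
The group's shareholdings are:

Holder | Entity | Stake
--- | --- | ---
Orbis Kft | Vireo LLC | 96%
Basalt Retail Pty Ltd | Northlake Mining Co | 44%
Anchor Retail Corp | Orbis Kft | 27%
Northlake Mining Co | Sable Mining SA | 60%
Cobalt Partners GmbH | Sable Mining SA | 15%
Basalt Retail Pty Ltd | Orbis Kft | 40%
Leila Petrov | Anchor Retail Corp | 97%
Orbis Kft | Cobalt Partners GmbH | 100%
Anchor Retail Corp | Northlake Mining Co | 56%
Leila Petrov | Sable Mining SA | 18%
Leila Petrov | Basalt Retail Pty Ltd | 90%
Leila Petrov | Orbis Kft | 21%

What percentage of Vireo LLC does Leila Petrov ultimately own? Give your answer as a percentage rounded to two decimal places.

Leila reaches Vireo along 3 paths.
Via Orbis: 21% × 96% = 20.16%.
Via Anchor → Orbis: 97% × 27% × 96% = 25.1424%.
Via Basalt → Orbis: 90% × 40% × 96% = 34.56%.
Total: 20.16% + 25.1424% + 34.56% = 79.8624%.
Rounded: 79.86%.

79.86%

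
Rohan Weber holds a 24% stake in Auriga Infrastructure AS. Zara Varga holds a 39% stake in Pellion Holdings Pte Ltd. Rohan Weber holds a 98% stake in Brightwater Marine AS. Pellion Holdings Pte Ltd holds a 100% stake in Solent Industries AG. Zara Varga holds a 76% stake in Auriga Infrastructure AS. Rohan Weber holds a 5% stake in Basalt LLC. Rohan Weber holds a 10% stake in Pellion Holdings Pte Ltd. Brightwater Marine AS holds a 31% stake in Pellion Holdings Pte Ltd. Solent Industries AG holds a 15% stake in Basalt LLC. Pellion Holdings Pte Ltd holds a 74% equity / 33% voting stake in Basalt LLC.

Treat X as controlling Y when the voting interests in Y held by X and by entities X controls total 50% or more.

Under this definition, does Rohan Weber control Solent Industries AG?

Rohan holds 98% of Brightwater, so Rohan controls Brightwater.
Neither Rohan nor any entity Rohan controls holds any voting interest in Solent.
So Rohan does not control Solent.

No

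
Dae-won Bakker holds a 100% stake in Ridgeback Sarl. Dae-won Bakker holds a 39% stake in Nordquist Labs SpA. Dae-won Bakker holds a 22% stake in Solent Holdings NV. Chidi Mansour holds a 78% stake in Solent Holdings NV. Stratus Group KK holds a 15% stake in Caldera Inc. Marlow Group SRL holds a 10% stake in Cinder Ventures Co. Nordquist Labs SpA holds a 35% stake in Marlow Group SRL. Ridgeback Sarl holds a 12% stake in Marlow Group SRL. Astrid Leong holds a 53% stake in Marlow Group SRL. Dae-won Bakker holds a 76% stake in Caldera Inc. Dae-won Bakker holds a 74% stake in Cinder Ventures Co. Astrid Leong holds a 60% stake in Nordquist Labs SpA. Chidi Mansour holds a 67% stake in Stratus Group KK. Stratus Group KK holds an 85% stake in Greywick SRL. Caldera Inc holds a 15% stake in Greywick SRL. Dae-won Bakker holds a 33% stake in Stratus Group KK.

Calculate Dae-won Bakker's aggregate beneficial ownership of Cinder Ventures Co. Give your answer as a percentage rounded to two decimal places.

76.57%

Dae-won reaches Cinder along 3 paths.
Via Ridgeback → Marlow: 100% × 12% × 10% = 1.2%.
Via Nordquist → Marlow: 39% × 35% × 10% = 1.365%.
Direct stake: 74% = 74%.
Total: 1.2% + 1.365% + 74% = 76.565%.
Rounded: 76.57%.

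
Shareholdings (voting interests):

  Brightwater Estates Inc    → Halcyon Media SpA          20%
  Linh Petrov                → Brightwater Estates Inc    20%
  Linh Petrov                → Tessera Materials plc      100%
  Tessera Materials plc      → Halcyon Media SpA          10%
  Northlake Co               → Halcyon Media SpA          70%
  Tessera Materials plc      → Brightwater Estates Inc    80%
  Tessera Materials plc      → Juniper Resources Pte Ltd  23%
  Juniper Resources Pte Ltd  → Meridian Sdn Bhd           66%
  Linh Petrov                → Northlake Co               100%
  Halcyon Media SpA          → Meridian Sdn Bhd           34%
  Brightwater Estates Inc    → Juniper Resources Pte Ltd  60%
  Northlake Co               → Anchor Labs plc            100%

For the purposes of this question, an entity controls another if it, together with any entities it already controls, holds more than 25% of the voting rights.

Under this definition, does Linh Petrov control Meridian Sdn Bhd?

Yes

Linh holds 100% of Tessera, so Linh controls Tessera.
Linh holds 100% of Northlake, so Linh controls Northlake.
Tessera and Linh together hold 80% + 20% = 100% of Brightwater, so Linh controls Brightwater.
Brightwater and Northlake and Tessera together hold 20% + 70% + 10% = 100% of Halcyon, so Linh controls Halcyon.
Brightwater and Tessera together hold 60% + 23% = 83% of Juniper, so Linh controls Juniper.
Halcyon and Juniper together hold 34% + 66% = 100% of Meridian, so Linh controls Meridian.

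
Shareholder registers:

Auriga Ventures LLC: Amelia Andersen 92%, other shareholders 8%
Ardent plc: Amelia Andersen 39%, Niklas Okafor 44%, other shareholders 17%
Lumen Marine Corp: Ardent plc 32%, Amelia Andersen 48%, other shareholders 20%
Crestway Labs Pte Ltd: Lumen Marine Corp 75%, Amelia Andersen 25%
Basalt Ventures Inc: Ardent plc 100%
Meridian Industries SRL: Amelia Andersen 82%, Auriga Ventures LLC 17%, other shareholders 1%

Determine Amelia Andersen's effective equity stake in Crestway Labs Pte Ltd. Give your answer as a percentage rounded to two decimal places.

70.36%

Amelia reaches Crestway along 3 paths.
Via Ardent → Lumen: 39% × 32% × 75% = 9.36%.
Via Lumen: 48% × 75% = 36%.
Direct stake: 25% = 25%.
Total: 9.36% + 36% + 25% = 70.36%.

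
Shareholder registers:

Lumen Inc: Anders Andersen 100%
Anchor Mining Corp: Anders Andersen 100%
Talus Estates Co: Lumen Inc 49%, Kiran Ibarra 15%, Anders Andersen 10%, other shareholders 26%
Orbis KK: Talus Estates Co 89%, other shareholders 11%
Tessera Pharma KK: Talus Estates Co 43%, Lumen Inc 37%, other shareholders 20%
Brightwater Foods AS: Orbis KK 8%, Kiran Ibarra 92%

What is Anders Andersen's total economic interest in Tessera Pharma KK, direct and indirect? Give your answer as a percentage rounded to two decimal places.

Anders reaches Tessera along 3 paths.
Via Lumen → Talus: 100% × 49% × 43% = 21.07%.
Via Talus: 10% × 43% = 4.3%.
Via Lumen: 100% × 37% = 37%.
Total: 21.07% + 4.3% + 37% = 62.37%.

62.37%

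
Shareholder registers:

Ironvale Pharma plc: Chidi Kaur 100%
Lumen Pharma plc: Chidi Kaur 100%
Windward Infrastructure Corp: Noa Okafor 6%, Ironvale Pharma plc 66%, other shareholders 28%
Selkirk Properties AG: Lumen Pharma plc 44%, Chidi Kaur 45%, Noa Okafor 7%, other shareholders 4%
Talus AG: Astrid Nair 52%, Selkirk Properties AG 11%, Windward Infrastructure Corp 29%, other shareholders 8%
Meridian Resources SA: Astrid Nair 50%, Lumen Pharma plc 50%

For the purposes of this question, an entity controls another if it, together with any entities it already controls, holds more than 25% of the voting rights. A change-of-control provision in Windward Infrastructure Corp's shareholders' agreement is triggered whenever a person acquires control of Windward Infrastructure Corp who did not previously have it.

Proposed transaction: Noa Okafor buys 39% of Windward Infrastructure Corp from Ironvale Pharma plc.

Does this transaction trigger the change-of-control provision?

The purchase adds only to Noa's holdings (Ironvale's stake shrinks), so Noa is the only person who could newly come to control Windward.
Noa's largest direct stake is 7% in Selkirk, which does not meet the threshold, so Noa controls no company.
In Windward, Noa's side holds only 6%, not > 25%.
So before the transaction, Noa does not control Windward.
After the purchase, Noa's direct stake in Windward rises to 6% + 39% = 45%, and Ironvale's stake falls to 27%.
Noa holds 45% of Windward, so Noa controls Windward.
Noa did not control Windward before and does after, so the clause is triggered.

Yes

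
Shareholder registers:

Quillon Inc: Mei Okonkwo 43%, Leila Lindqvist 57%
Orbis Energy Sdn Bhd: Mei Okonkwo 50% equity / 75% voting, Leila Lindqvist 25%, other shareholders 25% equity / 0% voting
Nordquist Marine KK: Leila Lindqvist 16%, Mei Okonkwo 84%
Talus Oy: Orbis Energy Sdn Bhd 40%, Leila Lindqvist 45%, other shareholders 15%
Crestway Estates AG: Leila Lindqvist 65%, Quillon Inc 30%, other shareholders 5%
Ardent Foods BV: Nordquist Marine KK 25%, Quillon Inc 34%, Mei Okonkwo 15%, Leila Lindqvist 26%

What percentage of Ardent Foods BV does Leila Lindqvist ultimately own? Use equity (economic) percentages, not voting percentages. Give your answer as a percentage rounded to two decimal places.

49.38%

Leila reaches Ardent along 3 paths.
Via Nordquist: 16% × 25% = 4%.
Via Quillon: 57% × 34% = 19.38%.
Direct stake: 26% = 26%.
Total: 4% + 19.38% + 26% = 49.38%.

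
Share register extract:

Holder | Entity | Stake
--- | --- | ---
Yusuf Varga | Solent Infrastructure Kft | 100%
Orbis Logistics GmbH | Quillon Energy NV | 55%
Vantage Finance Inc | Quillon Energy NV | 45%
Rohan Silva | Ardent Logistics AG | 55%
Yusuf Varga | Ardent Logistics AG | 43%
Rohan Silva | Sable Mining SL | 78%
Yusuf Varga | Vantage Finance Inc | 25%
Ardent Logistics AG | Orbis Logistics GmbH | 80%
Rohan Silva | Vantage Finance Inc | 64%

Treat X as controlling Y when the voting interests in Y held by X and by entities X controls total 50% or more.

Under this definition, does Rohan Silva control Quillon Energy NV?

Yes

Rohan holds 55% of Ardent, so Rohan controls Ardent.
Ardent holds 80% of Orbis, so Rohan controls Orbis.
Rohan holds 64% of Vantage, so Rohan controls Vantage.
Vantage and Orbis together hold 45% + 55% = 100% of Quillon, so Rohan controls Quillon.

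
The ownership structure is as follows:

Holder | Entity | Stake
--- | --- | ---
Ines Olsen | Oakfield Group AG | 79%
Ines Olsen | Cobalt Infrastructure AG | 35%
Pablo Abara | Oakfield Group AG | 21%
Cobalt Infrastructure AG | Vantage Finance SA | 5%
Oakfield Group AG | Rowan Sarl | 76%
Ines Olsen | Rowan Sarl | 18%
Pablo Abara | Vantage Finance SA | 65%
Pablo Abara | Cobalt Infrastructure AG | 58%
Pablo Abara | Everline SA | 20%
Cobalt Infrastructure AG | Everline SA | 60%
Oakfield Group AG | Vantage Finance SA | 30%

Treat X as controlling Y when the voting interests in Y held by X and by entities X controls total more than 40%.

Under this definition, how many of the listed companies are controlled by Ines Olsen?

2

Ines holds 79% of Oakfield, so Ines controls Oakfield.
Oakfield and Ines together hold 76% + 18% = 94% of Rowan, so Ines controls Rowan.
No other company's threshold is met.
Ines controls 2 companies.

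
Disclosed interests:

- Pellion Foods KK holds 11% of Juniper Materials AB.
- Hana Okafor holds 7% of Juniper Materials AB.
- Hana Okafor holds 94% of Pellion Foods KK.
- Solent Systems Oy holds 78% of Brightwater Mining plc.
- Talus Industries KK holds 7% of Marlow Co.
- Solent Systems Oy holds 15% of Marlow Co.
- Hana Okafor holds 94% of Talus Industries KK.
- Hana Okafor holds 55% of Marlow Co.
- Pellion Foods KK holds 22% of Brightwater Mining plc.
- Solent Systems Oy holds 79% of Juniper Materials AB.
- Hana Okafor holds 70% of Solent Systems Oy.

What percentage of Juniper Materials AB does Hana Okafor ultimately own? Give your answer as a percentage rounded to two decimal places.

Hana reaches Juniper along 3 paths.
Via Solent: 70% × 79% = 55.3%.
Direct stake: 7% = 7%.
Via Pellion: 94% × 11% = 10.34%.
Total: 55.3% + 7% + 10.34% = 72.64%.

72.64%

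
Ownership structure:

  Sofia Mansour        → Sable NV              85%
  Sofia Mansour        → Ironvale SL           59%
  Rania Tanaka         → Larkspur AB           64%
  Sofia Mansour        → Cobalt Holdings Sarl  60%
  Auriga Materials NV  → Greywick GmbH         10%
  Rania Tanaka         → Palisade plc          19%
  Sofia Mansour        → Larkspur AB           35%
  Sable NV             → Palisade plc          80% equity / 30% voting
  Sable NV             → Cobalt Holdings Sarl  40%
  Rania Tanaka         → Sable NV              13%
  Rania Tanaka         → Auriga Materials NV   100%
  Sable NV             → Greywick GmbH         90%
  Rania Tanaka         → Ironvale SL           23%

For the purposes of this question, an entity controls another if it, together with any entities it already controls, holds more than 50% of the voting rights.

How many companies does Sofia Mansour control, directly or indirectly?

4

Sofia holds 85% of Sable, so Sofia controls Sable.
Sofia holds 59% of Ironvale, so Sofia controls Ironvale.
Sable and Sofia together hold 40% + 60% = 100% of Cobalt, so Sofia controls Cobalt.
Sable holds 90% of Greywick, so Sofia controls Greywick.
No other company's threshold is met.
Sofia controls 4 companies.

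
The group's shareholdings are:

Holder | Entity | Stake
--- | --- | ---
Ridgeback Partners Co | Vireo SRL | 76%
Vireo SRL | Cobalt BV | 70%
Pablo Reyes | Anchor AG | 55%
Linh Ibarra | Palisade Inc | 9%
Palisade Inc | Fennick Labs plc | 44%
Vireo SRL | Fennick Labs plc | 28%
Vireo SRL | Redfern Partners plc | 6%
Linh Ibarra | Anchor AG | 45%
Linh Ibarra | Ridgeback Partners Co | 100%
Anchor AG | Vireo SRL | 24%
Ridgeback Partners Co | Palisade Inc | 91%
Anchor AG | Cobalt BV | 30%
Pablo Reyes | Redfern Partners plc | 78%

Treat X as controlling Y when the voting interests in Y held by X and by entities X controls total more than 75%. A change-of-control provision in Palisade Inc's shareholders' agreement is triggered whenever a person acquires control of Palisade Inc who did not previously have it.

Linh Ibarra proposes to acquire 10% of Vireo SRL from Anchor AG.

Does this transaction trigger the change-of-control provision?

The purchase adds only to Linh's holdings (Anchor's stake shrinks), so Linh is the only person who could newly come to control Palisade.
Linh holds 100% of Ridgeback, so Linh controls Ridgeback.
Ridgeback and Linh together hold 91% + 9% = 100% of Palisade, so Linh controls Palisade.
So Linh already controls Palisade before the transaction.
After the purchase, Linh holds 10% of Vireo directly, and Anchor's stake falls to 14%.
Linh controlled Palisade already, so this is not a new person acquiring control; every other person's position is unchanged or reduced.
No new person acquires control, so the clause is not triggered.

No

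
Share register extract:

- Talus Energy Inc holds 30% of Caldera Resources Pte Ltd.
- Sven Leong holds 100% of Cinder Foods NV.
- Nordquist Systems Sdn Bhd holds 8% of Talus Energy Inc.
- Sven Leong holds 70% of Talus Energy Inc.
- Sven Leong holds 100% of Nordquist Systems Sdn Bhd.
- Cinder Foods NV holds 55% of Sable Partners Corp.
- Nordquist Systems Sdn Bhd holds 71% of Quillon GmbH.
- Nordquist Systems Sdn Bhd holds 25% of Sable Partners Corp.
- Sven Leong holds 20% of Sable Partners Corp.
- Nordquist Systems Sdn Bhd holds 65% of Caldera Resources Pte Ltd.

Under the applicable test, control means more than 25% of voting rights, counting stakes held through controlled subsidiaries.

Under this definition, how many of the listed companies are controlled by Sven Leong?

6

Sven holds 100% of Cinder, so Sven controls Cinder.
Sven holds 100% of Nordquist, so Sven controls Nordquist.
Sven and Nordquist and Cinder together hold 20% + 25% + 55% = 100% of Sable, so Sven controls Sable.
Nordquist and Sven together hold 8% + 70% = 78% of Talus, so Sven controls Talus.
Nordquist and Talus together hold 65% + 30% = 95% of Caldera, so Sven controls Caldera.
Nordquist holds 71% of Quillon, so Sven controls Quillon.
Sven controls 6 companies.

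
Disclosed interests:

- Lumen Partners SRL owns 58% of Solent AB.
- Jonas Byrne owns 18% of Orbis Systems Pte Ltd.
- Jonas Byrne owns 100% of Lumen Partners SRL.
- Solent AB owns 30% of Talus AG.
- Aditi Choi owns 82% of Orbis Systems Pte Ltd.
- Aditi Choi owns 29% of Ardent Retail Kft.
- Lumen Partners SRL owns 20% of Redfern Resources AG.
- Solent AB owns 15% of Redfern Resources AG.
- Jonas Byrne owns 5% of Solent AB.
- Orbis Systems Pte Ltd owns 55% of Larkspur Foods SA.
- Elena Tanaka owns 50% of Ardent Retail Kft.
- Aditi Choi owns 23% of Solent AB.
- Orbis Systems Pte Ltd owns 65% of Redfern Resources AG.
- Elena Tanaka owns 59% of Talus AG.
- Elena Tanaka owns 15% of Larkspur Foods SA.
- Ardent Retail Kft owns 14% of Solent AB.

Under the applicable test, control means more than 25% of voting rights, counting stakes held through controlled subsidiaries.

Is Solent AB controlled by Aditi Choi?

Aditi holds 29% of Ardent, so Aditi controls Ardent.
Ardent and Aditi together hold 14% + 23% = 37% of Solent, so Aditi controls Solent.

Yes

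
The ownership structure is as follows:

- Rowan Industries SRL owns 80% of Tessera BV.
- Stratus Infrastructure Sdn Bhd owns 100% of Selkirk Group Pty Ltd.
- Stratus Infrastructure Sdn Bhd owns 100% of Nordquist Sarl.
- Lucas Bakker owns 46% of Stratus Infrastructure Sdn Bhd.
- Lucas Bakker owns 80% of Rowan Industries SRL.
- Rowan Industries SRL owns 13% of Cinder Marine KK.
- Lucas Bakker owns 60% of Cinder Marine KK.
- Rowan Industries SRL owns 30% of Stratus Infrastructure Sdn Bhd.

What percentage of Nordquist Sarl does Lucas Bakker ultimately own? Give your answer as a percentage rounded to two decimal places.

70.00%

Lucas reaches Nordquist along 2 paths.
Via Rowan → Stratus: 80% × 30% × 100% = 24%.
Via Stratus: 46% × 100% = 46%.
Total: 24% + 46% = 70%.
Rounded: 70.00%.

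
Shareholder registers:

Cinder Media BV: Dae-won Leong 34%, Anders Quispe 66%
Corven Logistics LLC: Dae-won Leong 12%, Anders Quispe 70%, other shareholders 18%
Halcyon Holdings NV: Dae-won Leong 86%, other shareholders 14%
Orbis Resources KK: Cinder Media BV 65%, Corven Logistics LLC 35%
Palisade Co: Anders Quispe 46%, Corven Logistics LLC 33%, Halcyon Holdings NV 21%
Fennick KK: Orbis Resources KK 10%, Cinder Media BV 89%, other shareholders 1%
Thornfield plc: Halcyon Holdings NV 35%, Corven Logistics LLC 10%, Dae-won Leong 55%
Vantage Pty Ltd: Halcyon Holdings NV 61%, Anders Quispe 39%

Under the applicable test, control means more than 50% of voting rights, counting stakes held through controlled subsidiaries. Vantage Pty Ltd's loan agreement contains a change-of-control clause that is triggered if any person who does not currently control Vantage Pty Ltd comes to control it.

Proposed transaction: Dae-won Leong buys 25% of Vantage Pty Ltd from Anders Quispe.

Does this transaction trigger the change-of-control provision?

No

The purchase adds only to Dae-won's holdings (Anders's stake shrinks), so Dae-won is the only person who could newly come to control Vantage.
Dae-won holds 86% of Halcyon, so Dae-won controls Halcyon.
Halcyon holds 61% of Vantage, so Dae-won controls Vantage.
So Dae-won already controls Vantage before the transaction.
After the purchase, Dae-won holds 25% of Vantage directly, and Anders's stake falls to 14%.
Dae-won controlled Vantage already, so this is not a new person acquiring control; every other person's position is unchanged or reduced.
No new person acquires control, so the clause is not triggered.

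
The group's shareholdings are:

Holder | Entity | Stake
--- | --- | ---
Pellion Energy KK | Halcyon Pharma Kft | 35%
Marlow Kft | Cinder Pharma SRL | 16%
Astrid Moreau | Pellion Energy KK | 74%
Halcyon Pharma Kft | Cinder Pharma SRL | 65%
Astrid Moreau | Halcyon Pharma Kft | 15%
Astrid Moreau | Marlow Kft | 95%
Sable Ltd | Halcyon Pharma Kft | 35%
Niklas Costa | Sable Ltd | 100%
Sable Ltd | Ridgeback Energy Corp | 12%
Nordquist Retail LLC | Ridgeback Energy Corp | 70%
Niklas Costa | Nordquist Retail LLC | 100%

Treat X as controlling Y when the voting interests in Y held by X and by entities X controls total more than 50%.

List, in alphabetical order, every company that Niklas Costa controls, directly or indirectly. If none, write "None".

Niklas holds 100% of Nordquist, so Niklas controls Nordquist.
Niklas holds 100% of Sable, so Niklas controls Sable.
Nordquist and Sable together hold 70% + 12% = 82% of Ridgeback, so Niklas controls Ridgeback.
No other company's threshold is met.

Nordquist Retail LLC, Ridgeback Energy Corp, Sable Ltd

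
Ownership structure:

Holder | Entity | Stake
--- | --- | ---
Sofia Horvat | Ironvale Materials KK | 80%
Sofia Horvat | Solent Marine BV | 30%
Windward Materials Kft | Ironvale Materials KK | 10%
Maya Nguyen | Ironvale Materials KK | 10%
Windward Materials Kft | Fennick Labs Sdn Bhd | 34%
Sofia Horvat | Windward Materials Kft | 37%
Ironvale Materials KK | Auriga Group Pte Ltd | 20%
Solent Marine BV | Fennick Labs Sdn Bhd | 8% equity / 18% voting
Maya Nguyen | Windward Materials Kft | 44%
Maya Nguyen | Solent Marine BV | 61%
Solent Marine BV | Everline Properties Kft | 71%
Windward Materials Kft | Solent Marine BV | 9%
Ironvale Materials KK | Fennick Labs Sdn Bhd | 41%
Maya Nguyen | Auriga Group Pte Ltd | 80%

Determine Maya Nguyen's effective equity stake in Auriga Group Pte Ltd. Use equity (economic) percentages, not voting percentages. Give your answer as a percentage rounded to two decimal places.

82.88%

Maya reaches Auriga along 3 paths.
Via Ironvale: 10% × 20% = 2%.
Via Windward → Ironvale: 44% × 10% × 20% = 0.88%.
Direct stake: 80% = 80%.
Total: 2% + 0.88% + 80% = 82.88%.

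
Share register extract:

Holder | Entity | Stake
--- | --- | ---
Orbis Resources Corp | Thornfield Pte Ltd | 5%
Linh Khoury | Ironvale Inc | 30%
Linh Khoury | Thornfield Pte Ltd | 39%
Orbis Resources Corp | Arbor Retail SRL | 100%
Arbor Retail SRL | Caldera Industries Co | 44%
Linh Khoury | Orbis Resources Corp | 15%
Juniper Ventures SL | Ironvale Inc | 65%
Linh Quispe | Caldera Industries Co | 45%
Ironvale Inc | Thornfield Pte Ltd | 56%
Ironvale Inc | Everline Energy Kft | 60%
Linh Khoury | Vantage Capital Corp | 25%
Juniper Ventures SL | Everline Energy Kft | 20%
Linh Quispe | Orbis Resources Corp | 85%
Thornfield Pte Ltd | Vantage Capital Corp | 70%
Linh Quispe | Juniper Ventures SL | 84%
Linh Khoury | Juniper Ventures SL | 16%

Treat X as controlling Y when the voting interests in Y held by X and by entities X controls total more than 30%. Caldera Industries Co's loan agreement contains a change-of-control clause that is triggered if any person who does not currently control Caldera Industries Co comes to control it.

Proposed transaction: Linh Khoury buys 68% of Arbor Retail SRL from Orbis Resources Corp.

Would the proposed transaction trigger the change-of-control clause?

Yes

The purchase adds only to Linh Khoury's holdings (Orbis's stake shrinks), so Linh Khoury is the only person who could newly come to control Caldera.
Linh Khoury holds 39% of Thornfield, so Linh Khoury controls Thornfield.
Linh Khoury and Thornfield together hold 25% + 70% = 95% of Vantage, so Linh Khoury controls Vantage.
Neither Linh Khoury nor any entity Linh Khoury controls holds any voting interest in Caldera.
So before the transaction, Linh Khoury does not control Caldera.
After the purchase, Linh Khoury holds 68% of Arbor directly, and Orbis's stake falls to 32%.
Linh Khoury holds 68% of Arbor, so Linh Khoury controls Arbor.
Arbor holds 44% of Caldera, so Linh Khoury controls Caldera.
Linh Khoury did not control Caldera before and does after, so the clause is triggered.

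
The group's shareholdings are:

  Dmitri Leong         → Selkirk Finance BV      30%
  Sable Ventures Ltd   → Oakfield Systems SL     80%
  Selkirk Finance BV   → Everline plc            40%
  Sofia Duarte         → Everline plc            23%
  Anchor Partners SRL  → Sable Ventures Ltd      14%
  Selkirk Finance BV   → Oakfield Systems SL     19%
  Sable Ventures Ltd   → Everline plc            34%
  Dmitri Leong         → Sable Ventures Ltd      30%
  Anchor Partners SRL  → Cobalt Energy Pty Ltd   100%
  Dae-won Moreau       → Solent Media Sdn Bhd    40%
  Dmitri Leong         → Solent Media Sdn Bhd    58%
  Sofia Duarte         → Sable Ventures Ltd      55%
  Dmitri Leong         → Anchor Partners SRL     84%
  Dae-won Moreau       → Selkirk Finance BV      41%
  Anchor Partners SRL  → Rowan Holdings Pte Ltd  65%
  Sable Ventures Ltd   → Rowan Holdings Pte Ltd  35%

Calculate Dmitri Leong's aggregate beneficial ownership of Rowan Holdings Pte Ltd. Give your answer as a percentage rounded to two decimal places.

Dmitri reaches Rowan along 3 paths.
Via Anchor → Sable: 84% × 14% × 35% = 4.116%.
Via Sable: 30% × 35% = 10.5%.
Via Anchor: 84% × 65% = 54.6%.
Total: 4.116% + 10.5% + 54.6% = 69.216%.
Rounded: 69.22%.

69.22%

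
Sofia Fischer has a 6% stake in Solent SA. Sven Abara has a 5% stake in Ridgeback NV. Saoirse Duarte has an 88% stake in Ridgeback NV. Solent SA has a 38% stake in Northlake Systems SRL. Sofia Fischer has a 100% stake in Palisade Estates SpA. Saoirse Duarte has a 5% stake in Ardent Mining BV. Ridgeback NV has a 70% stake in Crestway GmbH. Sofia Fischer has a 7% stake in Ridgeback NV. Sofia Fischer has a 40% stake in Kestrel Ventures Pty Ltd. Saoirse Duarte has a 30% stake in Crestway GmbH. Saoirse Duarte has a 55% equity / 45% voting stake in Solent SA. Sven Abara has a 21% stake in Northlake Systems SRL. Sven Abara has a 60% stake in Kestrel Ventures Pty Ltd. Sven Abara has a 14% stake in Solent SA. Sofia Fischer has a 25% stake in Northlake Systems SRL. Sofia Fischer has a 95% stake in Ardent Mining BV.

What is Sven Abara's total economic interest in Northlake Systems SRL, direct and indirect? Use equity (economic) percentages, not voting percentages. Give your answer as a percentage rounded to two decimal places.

26.32%

Sven reaches Northlake along 2 paths.
Direct stake: 21% = 21%.
Via Solent: 14% × 38% = 5.32%.
Total: 21% + 5.32% = 26.32%.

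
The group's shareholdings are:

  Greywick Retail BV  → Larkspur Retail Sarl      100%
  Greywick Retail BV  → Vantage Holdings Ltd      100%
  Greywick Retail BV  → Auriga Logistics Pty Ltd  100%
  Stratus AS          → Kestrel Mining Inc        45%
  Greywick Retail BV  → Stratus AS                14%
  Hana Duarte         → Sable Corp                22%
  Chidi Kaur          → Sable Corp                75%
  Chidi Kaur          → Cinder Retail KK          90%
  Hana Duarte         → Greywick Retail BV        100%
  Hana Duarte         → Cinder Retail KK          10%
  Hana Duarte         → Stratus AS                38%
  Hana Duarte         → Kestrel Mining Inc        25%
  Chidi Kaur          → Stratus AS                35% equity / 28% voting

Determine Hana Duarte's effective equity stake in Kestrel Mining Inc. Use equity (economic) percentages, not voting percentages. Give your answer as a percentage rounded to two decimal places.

Hana reaches Kestrel along 3 paths.
Direct stake: 25% = 25%.
Via Stratus: 38% × 45% = 17.1%.
Via Greywick → Stratus: 100% × 14% × 45% = 6.3%.
Total: 25% + 17.1% + 6.3% = 48.4%.
Rounded: 48.40%.

48.40%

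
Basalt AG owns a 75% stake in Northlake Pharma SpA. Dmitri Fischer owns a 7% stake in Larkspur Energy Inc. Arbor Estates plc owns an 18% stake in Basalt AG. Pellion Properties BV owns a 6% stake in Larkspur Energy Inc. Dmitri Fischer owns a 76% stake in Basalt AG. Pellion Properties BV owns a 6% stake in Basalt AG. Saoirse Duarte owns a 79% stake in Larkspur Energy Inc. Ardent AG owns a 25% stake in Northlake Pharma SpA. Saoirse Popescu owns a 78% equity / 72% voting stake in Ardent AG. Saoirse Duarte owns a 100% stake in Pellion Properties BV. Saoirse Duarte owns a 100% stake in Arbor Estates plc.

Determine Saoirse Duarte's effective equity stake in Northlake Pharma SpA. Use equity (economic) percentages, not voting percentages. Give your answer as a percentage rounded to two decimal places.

18.00%

Saoirse Duarte reaches Northlake along 2 paths.
Via Arbor → Basalt: 100% × 18% × 75% = 13.5%.
Via Pellion → Basalt: 100% × 6% × 75% = 4.5%.
Total: 13.5% + 4.5% = 18%.
Rounded: 18.00%.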